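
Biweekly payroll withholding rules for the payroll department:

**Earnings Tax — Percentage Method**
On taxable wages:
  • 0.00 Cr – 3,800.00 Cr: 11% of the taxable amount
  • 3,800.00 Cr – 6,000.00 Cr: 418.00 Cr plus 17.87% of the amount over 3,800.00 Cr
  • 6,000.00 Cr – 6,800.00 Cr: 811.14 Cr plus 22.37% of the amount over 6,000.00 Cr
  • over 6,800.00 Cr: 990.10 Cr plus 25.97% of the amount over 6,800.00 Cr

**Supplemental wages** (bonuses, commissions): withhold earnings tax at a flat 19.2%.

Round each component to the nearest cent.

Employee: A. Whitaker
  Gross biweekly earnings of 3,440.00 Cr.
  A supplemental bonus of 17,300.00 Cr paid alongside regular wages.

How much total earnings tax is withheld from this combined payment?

3,700.00 Cr

Earnings Tax: taxable = 3,440.00 Cr
  11% × 3,440.00 Cr = 378.40 Cr
Supplemental (19.2% flat on bonus): 19.2% × 17,300.00 Cr = 3,321.60 Cr
Total earnings tax: 378.40 Cr + 3,321.60 Cr = 3,700.00 Cr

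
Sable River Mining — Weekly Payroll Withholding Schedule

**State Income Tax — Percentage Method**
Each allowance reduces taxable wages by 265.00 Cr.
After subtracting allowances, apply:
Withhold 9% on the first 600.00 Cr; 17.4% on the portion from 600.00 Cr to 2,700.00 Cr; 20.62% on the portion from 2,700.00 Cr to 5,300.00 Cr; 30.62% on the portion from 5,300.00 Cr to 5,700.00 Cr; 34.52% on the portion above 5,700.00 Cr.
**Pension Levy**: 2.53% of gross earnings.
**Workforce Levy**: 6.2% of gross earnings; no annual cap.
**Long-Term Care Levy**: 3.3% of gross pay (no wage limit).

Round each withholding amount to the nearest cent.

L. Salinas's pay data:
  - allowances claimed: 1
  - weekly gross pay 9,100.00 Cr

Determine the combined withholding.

State Income Tax: taxable = 9,100.00 Cr − 1×265.00 Cr = 8,835.00 Cr
  1,078.00 Cr + 34.52% × (8,835.00 Cr − 5,700.00 Cr) = 1,078.00 Cr + 34.52% × 3,135.00 Cr = 2,160.20 Cr
Pension Levy: 2.53% × 9,100.00 Cr = 230.23 Cr
Workforce Levy: 6.2% × 9,100.00 Cr = 564.20 Cr
Long-Term Care Levy: 3.3% × 9,100.00 Cr = 300.30 Cr
Total: 2,160.20 Cr + 230.23 Cr + 564.20 Cr + 300.30 Cr = 3,254.93 Cr

3,254.93 Cr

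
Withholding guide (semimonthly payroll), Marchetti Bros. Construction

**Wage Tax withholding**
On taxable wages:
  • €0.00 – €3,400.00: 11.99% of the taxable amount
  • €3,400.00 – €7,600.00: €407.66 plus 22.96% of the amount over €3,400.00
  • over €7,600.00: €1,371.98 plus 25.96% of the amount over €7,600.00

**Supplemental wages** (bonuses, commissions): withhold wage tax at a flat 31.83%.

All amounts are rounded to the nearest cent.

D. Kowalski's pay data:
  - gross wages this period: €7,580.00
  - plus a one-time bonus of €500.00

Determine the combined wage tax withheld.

Wage Tax: taxable = €7,580.00
  €407.66 + 22.96% × (€7,580.00 − €3,400.00) = €407.66 + 22.96% × €4,180.00 = €1,367.39
Supplemental (31.83% flat on bonus): 31.83% × €500.00 = €159.15
Total wage tax: €1,367.39 + €159.15 = €1,526.54

€1,526.54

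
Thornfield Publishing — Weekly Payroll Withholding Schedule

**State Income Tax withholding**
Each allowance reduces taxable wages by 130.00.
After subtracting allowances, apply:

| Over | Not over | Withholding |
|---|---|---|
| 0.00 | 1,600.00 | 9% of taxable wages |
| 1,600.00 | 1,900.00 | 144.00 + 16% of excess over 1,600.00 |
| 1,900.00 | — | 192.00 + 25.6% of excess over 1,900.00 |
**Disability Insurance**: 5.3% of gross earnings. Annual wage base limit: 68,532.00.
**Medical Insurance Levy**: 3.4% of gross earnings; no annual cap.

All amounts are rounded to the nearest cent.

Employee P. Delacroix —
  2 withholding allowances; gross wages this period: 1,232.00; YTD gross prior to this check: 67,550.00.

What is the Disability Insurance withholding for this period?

Disability Insurance: cap 68,532.00 − YTD 67,550.00 = 982.00 subject; 5.3% × 982.00 = 52.05

52.05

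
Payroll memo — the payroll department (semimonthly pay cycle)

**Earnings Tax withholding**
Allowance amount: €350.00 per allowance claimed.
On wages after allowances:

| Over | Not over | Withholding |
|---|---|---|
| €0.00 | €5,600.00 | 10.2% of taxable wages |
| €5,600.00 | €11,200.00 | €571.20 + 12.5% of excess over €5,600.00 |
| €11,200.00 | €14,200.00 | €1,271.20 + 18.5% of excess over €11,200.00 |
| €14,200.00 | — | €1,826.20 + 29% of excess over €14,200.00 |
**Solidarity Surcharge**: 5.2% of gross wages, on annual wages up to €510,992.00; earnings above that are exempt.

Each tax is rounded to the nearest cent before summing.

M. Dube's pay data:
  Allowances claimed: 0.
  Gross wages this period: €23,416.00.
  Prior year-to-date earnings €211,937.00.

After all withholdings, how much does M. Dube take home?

€17,699.53

Earnings Tax: taxable = €23,416.00
  €1,826.20 + 29% × (€23,416.00 − €14,200.00) = €1,826.20 + 29% × €9,216.00 = €4,498.84
Solidarity Surcharge: 5.2% × €23,416.00 = €1,217.63
Total withheld: €4,498.84 + €1,217.63 = €5,716.47
Net pay: €23,416.00 − €5,716.47 = €17,699.53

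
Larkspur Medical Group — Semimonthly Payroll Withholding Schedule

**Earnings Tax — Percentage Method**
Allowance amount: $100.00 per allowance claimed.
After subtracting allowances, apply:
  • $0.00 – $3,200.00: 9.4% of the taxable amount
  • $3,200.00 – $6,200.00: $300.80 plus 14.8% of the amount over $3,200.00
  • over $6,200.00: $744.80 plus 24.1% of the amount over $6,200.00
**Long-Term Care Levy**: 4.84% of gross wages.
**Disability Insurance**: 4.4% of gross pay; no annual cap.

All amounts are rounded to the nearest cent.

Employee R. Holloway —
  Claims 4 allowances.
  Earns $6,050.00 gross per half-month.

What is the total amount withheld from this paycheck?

$1,222.42

Earnings Tax: taxable = $6,050.00 − 4×$100.00 = $5,650.00
  $300.80 + 14.8% × ($5,650.00 − $3,200.00) = $300.80 + 14.8% × $2,450.00 = $663.40
Long-Term Care Levy: 4.84% × $6,050.00 = $292.82
Disability Insurance: 4.4% × $6,050.00 = $266.20
Total: $663.40 + $292.82 + $266.20 = $1,222.42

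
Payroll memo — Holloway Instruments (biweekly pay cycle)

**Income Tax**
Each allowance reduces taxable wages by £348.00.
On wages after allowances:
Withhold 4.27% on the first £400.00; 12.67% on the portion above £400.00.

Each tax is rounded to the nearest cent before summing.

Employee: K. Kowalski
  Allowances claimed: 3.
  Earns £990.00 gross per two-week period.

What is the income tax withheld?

£0.00

Income Tax: taxable = £990.00 − 3×£348.00 = £-54.00
  Taxable ≤ 0 → £0.00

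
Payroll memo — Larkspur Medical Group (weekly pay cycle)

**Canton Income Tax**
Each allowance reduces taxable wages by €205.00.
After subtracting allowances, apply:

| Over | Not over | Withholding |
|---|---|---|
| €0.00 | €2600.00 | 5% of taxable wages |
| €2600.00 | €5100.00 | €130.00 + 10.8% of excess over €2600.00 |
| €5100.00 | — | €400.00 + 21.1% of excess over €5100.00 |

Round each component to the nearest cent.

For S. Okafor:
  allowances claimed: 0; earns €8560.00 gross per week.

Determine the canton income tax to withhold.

€1130.06

Canton Income Tax: taxable = €8560.00
  €400.00 + 21.1% × (€8560.00 − €5100.00) = €400.00 + 21.1% × €3460.00 = €1130.06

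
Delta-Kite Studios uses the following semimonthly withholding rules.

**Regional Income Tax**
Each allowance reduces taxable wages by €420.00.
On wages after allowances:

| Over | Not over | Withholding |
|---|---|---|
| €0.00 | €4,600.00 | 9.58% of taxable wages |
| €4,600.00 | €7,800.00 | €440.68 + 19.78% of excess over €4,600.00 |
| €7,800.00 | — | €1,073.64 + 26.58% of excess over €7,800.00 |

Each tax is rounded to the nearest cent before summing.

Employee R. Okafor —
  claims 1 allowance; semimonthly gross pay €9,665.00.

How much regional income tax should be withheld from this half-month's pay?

Regional Income Tax: taxable = €9,665.00 − 1×€420.00 = €9,245.00
  €1,073.64 + 26.58% × (€9,245.00 − €7,800.00) = €1,073.64 + 26.58% × €1,445.00 = €1,457.72

€1,457.72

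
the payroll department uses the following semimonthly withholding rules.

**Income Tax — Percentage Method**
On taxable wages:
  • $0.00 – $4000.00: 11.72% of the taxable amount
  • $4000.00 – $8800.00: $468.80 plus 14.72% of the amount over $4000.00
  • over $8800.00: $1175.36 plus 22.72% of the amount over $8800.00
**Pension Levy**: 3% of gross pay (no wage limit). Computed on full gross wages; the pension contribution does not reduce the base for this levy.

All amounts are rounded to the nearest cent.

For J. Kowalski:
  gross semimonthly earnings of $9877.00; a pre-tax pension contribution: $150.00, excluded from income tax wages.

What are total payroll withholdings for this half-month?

Income Tax: taxable = $9877.00 − $150.00 = $9727.00
  $1175.36 + 22.72% × ($9727.00 − $8800.00) = $1175.36 + 22.72% × $927.00 = $1385.97
Pension Levy: 3% × $9877.00 = $296.31
Total: $1385.97 + $296.31 = $1682.28

$1682.28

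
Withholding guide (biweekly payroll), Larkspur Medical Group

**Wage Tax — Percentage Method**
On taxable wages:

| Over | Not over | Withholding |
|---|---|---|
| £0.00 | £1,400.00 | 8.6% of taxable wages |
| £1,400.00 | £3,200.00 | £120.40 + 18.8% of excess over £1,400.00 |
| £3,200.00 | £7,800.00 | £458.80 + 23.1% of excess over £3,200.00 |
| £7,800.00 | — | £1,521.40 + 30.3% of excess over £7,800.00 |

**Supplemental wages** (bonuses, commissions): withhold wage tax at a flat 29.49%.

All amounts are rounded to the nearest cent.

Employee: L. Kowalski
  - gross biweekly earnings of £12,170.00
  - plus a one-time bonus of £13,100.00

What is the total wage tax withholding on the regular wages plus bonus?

Wage Tax: taxable = £12,170.00
  £1,521.40 + 30.3% × (£12,170.00 − £7,800.00) = £1,521.40 + 30.3% × £4,370.00 = £2,845.51
Supplemental (29.49% flat on bonus): 29.49% × £13,100.00 = £3,863.19
Total wage tax: £2,845.51 + £3,863.19 = £6,708.70

£6,708.70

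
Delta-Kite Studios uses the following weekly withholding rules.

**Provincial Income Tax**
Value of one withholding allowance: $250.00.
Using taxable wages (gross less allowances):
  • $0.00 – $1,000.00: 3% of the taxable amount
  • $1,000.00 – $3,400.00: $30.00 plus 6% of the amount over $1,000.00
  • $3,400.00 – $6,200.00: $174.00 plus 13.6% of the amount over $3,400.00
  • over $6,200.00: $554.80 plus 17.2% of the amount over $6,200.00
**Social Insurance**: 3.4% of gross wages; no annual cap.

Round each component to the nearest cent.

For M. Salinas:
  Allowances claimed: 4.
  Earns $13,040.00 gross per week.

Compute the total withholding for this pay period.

Provincial Income Tax: taxable = $13,040.00 − 4×$250.00 = $12,040.00
  $554.80 + 17.2% × ($12,040.00 − $6,200.00) = $554.80 + 17.2% × $5,840.00 = $1,559.28
Social Insurance: 3.4% × $13,040.00 = $443.36
Total: $1,559.28 + $443.36 = $2,002.64

$2,002.64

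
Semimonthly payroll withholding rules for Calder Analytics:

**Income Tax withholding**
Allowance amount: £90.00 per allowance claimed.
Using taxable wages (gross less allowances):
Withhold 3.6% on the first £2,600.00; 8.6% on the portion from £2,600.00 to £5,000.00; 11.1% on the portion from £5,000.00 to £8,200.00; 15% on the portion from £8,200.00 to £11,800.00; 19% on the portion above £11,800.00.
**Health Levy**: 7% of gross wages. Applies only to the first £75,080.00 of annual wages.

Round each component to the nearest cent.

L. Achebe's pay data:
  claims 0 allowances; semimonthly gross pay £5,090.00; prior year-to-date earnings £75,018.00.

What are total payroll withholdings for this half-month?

£314.33

Income Tax: taxable = £5,090.00
  £300.00 + 11.1% × (£5,090.00 − £5,000.00) = £300.00 + 11.1% × £90.00 = £309.99
Health Levy: cap £75,080.00 − YTD £75,018.00 = £62.00 subject; 7% × £62.00 = £4.34
Total: £309.99 + £4.34 = £314.33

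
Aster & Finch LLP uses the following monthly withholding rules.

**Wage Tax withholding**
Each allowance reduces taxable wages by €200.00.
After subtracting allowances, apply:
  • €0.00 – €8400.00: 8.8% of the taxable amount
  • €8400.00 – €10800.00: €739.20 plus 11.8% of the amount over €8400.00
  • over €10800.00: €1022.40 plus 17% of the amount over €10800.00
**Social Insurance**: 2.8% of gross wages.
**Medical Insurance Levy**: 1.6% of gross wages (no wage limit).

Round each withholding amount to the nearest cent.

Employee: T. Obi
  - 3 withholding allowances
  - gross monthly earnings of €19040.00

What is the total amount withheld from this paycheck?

Wage Tax: taxable = €19040.00 − 3×€200.00 = €18440.00
  €1022.40 + 17% × (€18440.00 − €10800.00) = €1022.40 + 17% × €7640.00 = €2321.20
Social Insurance: 2.8% × €19040.00 = €533.12
Medical Insurance Levy: 1.6% × €19040.00 = €304.64
Total: €2321.20 + €533.12 + €304.64 = €3158.96

€3158.96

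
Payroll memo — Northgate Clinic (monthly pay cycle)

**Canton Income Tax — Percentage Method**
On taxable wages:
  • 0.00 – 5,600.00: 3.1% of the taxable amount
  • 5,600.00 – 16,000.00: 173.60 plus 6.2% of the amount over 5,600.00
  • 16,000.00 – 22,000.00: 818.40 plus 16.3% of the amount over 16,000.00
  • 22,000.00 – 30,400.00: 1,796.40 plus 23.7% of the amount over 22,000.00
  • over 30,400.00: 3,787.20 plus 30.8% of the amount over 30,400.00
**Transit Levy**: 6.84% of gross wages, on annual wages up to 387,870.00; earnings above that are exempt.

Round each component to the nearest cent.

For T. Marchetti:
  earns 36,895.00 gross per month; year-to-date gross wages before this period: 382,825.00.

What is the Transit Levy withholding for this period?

Transit Levy: cap 387,870.00 − YTD 382,825.00 = 5,045.00 subject; 6.84% × 5,045.00 = 345.08

345.08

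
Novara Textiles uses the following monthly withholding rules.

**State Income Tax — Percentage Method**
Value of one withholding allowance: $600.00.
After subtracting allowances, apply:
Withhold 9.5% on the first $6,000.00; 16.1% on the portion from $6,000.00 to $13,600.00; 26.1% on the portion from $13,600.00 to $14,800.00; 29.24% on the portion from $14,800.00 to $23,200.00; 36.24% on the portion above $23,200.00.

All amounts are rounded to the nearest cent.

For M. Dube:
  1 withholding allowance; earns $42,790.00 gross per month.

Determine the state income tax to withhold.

State Income Tax: taxable = $42,790.00 − 1×$600.00 = $42,190.00
  $4,562.96 + 36.24% × ($42,190.00 − $23,200.00) = $4,562.96 + 36.24% × $18,990.00 = $11,444.94

$11,444.94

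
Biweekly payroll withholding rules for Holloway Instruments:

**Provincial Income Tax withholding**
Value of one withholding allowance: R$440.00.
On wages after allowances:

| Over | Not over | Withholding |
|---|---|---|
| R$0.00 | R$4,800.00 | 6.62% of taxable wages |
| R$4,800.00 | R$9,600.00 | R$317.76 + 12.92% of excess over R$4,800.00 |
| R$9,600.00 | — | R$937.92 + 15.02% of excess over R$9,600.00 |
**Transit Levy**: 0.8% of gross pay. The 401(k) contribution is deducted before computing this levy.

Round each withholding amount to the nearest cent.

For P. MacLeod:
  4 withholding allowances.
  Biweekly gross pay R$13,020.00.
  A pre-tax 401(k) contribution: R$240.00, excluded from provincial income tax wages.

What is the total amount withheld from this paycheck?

R$1,253.44

Provincial Income Tax: taxable = R$13,020.00 − R$240.00 − 4×R$440.00 = R$11,020.00
  R$937.92 + 15.02% × (R$11,020.00 − R$9,600.00) = R$937.92 + 15.02% × R$1,420.00 = R$1,151.20
Transit Levy: 0.8% × R$12,780.00 = R$102.24
Total: R$1,151.20 + R$102.24 = R$1,253.44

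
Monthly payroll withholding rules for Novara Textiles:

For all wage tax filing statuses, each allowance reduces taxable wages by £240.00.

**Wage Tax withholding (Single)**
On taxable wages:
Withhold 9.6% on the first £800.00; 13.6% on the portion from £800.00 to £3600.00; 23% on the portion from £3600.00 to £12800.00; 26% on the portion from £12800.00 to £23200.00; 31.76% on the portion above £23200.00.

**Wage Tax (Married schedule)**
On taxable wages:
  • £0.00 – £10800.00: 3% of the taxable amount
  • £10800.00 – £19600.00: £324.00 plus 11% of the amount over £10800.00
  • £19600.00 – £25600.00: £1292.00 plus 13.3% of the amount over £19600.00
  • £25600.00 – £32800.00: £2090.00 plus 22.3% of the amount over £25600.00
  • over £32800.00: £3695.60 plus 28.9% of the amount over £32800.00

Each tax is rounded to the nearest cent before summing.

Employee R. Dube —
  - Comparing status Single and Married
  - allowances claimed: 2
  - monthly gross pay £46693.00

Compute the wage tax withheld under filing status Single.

Wage Tax (Single): taxable = £46693.00 − 2×£240.00 = £46213.00
  £5277.60 + 31.76% × (£46213.00 − £23200.00) = £5277.60 + 31.76% × £23013.00 = £12586.53

£12586.53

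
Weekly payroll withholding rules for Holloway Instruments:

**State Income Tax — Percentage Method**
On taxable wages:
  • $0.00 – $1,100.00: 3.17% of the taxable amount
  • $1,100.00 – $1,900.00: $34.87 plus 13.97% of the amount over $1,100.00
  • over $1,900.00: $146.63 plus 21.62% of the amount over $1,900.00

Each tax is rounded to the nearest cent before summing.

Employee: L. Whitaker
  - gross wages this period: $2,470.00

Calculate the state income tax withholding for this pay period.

State Income Tax: taxable = $2,470.00
  $146.63 + 21.62% × ($2,470.00 − $1,900.00) = $146.63 + 21.62% × $570.00 = $269.86

$269.86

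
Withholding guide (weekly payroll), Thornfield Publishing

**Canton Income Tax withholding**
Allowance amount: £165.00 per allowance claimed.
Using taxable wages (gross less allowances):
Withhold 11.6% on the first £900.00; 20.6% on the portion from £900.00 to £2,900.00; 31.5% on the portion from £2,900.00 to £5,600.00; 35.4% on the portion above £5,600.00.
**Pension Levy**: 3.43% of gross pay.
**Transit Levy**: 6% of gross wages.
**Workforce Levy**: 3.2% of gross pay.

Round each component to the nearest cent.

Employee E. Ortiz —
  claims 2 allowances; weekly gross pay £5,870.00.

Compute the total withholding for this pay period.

£2,089.38

Canton Income Tax: taxable = £5,870.00 − 2×£165.00 = £5,540.00
  £516.40 + 31.5% × (£5,540.00 − £2,900.00) = £516.40 + 31.5% × £2,640.00 = £1,348.00
Pension Levy: 3.43% × £5,870.00 = £201.34
Transit Levy: 6% × £5,870.00 = £352.20
Workforce Levy: 3.2% × £5,870.00 = £187.84
Total: £1,348.00 + £201.34 + £352.20 + £187.84 = £2,089.38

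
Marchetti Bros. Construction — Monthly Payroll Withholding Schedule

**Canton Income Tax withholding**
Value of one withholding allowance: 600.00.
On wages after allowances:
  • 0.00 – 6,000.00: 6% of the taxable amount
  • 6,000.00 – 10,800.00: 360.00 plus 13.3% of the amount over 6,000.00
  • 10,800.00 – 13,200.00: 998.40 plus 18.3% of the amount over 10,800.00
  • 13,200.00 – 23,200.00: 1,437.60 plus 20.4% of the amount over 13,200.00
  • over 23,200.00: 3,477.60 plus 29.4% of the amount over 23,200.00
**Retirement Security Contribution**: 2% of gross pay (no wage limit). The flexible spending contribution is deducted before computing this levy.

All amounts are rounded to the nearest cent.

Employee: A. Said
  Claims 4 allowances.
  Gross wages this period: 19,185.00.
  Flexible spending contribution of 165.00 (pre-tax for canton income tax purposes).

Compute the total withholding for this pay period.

2,515.68

Canton Income Tax: taxable = 19,185.00 − 165.00 − 4×600.00 = 16,620.00
  1,437.60 + 20.4% × (16,620.00 − 13,200.00) = 1,437.60 + 20.4% × 3,420.00 = 2,135.28
Retirement Security Contribution: 2% × 19,020.00 = 380.40
Total: 2,135.28 + 380.40 = 2,515.68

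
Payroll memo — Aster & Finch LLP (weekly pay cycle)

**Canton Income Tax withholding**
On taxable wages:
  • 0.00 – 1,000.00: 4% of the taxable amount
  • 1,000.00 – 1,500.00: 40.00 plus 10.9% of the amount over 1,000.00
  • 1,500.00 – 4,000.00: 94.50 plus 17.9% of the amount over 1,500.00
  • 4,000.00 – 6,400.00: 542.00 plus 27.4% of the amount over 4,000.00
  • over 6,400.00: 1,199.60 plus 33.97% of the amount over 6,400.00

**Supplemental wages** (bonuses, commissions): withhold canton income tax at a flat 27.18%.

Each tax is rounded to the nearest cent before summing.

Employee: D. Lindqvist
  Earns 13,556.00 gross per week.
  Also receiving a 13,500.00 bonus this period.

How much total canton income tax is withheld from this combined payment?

7,299.79

Canton Income Tax: taxable = 13,556.00
  1,199.60 + 33.97% × (13,556.00 − 6,400.00) = 1,199.60 + 33.97% × 7,156.00 = 3,630.49
Supplemental (27.18% flat on bonus): 27.18% × 13,500.00 = 3,669.30
Total canton income tax: 3,630.49 + 3,669.30 = 7,299.79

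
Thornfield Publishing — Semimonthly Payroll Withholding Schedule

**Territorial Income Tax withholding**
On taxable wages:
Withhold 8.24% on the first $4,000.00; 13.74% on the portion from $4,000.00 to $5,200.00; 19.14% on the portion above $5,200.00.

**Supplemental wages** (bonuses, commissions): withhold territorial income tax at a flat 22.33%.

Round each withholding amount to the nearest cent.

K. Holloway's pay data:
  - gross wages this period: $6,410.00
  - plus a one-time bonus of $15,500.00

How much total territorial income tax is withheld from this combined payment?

Territorial Income Tax: taxable = $6,410.00
  $494.48 + 19.14% × ($6,410.00 − $5,200.00) = $494.48 + 19.14% × $1,210.00 = $726.07
Supplemental (22.33% flat on bonus): 22.33% × $15,500.00 = $3,461.15
Total territorial income tax: $726.07 + $3,461.15 = $4,187.22

$4,187.22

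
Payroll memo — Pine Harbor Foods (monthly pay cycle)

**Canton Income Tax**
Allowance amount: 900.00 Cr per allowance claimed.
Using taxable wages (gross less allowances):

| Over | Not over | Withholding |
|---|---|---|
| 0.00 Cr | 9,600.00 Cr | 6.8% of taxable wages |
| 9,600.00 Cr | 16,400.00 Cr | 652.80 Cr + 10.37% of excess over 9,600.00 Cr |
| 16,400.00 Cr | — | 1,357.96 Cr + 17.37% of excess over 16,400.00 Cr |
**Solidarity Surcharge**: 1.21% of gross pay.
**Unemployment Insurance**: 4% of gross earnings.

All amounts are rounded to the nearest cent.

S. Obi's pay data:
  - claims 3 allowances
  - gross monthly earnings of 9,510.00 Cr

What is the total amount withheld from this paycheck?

Canton Income Tax: taxable = 9,510.00 Cr − 3×900.00 Cr = 6,810.00 Cr
  6.8% × 6,810.00 Cr = 463.08 Cr
Solidarity Surcharge: 1.21% × 9,510.00 Cr = 115.07 Cr
Unemployment Insurance: 4% × 9,510.00 Cr = 380.40 Cr
Total: 463.08 Cr + 115.07 Cr + 380.40 Cr = 958.55 Cr

958.55 Cr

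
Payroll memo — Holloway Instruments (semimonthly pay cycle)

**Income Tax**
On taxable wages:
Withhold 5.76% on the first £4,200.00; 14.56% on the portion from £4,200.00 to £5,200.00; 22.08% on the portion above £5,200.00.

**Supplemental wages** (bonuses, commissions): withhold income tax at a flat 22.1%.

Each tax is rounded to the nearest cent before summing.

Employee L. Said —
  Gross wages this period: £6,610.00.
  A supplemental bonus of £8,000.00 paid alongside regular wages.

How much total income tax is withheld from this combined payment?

Income Tax: taxable = £6,610.00
  £387.52 + 22.08% × (£6,610.00 − £5,200.00) = £387.52 + 22.08% × £1,410.00 = £698.85
Supplemental (22.1% flat on bonus): 22.1% × £8,000.00 = £1,768.00
Total income tax: £698.85 + £1,768.00 = £2,466.85

£2,466.85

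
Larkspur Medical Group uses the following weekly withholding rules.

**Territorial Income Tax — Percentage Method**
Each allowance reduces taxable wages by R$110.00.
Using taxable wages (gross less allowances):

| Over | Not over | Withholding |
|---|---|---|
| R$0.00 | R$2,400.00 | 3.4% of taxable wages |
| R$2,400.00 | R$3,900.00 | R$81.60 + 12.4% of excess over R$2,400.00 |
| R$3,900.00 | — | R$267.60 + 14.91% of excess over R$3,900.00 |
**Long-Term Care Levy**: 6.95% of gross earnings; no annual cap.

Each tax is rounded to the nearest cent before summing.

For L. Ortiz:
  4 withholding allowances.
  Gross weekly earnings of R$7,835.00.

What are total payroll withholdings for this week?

R$1,333.23

Territorial Income Tax: taxable = R$7,835.00 − 4×R$110.00 = R$7,395.00
  R$267.60 + 14.91% × (R$7,395.00 − R$3,900.00) = R$267.60 + 14.91% × R$3,495.00 = R$788.70
Long-Term Care Levy: 6.95% × R$7,835.00 = R$544.53
Total: R$788.70 + R$544.53 = R$1,333.23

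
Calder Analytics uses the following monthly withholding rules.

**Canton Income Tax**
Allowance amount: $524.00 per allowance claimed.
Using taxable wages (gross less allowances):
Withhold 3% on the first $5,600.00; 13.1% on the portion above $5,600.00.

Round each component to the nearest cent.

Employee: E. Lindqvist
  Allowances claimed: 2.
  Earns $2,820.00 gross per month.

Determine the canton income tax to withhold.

Canton Income Tax: taxable = $2,820.00 − 2×$524.00 = $1,772.00
  3% × $1,772.00 = $53.16

$53.16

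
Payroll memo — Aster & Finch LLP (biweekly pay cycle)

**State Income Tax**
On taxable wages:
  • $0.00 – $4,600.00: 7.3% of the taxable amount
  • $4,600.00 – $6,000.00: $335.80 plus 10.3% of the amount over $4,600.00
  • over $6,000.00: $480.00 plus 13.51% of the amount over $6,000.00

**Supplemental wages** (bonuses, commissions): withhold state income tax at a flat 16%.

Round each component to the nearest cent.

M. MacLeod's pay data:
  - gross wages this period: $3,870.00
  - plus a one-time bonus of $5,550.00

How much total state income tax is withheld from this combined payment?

$1,170.51

State Income Tax: taxable = $3,870.00
  7.3% × $3,870.00 = $282.51
Supplemental (16% flat on bonus): 16% × $5,550.00 = $888.00
Total state income tax: $282.51 + $888.00 = $1,170.51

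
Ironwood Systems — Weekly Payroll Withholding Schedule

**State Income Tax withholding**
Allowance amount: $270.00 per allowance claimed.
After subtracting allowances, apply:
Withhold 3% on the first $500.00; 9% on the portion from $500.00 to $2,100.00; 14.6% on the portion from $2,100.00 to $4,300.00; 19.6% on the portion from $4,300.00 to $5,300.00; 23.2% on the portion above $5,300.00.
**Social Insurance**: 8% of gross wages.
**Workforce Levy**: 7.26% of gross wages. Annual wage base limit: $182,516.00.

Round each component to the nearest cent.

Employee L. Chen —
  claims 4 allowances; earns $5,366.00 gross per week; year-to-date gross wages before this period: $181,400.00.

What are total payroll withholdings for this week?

$988.46

State Income Tax: taxable = $5,366.00 − 4×$270.00 = $4,286.00
  $159.00 + 14.6% × ($4,286.00 − $2,100.00) = $159.00 + 14.6% × $2,186.00 = $478.16
Social Insurance: 8% × $5,366.00 = $429.28
Workforce Levy: cap $182,516.00 − YTD $181,400.00 = $1,116.00 subject; 7.26% × $1,116.00 = $81.02
Total: $478.16 + $429.28 + $81.02 = $988.46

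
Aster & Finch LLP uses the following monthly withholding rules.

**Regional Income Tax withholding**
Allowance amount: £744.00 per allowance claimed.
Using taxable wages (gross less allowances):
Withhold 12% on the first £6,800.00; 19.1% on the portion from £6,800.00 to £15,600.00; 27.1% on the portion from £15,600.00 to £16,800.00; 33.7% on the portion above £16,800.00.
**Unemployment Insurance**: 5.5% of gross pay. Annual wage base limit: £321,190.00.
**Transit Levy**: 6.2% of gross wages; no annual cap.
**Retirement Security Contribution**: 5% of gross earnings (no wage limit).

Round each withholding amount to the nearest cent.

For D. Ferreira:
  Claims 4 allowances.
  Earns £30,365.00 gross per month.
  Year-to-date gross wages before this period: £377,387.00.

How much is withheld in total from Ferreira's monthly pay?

Regional Income Tax: taxable = £30,365.00 − 4×£744.00 = £27,389.00
  £2,822.00 + 33.7% × (£27,389.00 − £16,800.00) = £2,822.00 + 33.7% × £10,589.00 = £6,390.49
Unemployment Insurance: YTD £377,387.00 ≥ cap £321,190.00 → £0.00
Transit Levy: 6.2% × £30,365.00 = £1,882.63
Retirement Security Contribution: 5% × £30,365.00 = £1,518.25
Total: £6,390.49 + £0.00 + £1,882.63 + £1,518.25 = £9,791.37

£9,791.37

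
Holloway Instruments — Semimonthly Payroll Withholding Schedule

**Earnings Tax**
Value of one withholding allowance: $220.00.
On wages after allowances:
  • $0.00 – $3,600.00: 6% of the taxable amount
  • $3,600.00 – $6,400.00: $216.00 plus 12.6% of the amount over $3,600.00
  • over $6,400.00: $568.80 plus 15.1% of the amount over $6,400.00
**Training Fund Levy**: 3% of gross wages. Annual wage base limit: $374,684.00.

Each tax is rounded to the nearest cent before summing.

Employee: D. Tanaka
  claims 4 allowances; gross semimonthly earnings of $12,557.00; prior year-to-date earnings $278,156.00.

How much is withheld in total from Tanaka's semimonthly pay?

$1,742.34

Earnings Tax: taxable = $12,557.00 − 4×$220.00 = $11,677.00
  $568.80 + 15.1% × ($11,677.00 − $6,400.00) = $568.80 + 15.1% × $5,277.00 = $1,365.63
Training Fund Levy: 3% × $12,557.00 = $376.71
Total: $1,365.63 + $376.71 = $1,742.34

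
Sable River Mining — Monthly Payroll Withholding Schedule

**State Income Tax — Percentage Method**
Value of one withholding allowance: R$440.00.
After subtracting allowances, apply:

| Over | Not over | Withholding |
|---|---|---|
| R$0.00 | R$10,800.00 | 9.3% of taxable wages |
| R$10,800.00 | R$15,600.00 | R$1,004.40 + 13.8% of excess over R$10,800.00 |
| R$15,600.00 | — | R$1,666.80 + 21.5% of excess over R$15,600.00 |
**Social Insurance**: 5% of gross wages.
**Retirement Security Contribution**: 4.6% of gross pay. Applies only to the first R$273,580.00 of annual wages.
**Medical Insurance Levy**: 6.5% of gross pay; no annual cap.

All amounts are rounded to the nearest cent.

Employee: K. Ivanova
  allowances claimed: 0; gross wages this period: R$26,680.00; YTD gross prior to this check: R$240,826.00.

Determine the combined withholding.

State Income Tax: taxable = R$26,680.00
  R$1,666.80 + 21.5% × (R$26,680.00 − R$15,600.00) = R$1,666.80 + 21.5% × R$11,080.00 = R$4,049.00
Social Insurance: 5% × R$26,680.00 = R$1,334.00
Retirement Security Contribution: 4.6% × R$26,680.00 = R$1,227.28
Medical Insurance Levy: 6.5% × R$26,680.00 = R$1,734.20
Total: R$4,049.00 + R$1,334.00 + R$1,227.28 + R$1,734.20 = R$8,344.48

R$8,344.48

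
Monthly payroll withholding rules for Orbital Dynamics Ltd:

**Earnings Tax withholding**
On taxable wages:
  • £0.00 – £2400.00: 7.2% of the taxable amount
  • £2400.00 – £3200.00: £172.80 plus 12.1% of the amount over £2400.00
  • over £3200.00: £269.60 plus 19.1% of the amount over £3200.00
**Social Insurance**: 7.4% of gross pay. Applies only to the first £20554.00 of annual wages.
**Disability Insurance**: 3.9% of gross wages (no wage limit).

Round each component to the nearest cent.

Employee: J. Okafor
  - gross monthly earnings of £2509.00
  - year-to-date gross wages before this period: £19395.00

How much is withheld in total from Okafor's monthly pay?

£369.61

Earnings Tax: taxable = £2509.00
  £172.80 + 12.1% × (£2509.00 − £2400.00) = £172.80 + 12.1% × £109.00 = £185.99
Social Insurance: cap £20554.00 − YTD £19395.00 = £1159.00 subject; 7.4% × £1159.00 = £85.77
Disability Insurance: 3.9% × £2509.00 = £97.85
Total: £185.99 + £85.77 + £97.85 = £369.61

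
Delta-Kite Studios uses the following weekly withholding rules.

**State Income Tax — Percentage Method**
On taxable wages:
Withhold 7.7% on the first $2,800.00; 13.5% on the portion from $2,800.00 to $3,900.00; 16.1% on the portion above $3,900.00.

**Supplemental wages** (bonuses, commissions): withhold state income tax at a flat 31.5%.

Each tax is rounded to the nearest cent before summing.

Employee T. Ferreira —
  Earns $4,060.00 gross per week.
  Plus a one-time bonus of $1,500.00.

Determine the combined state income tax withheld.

State Income Tax: taxable = $4,060.00
  $364.10 + 16.1% × ($4,060.00 − $3,900.00) = $364.10 + 16.1% × $160.00 = $389.86
Supplemental (31.5% flat on bonus): 31.5% × $1,500.00 = $472.50
Total state income tax: $389.86 + $472.50 = $862.36

$862.36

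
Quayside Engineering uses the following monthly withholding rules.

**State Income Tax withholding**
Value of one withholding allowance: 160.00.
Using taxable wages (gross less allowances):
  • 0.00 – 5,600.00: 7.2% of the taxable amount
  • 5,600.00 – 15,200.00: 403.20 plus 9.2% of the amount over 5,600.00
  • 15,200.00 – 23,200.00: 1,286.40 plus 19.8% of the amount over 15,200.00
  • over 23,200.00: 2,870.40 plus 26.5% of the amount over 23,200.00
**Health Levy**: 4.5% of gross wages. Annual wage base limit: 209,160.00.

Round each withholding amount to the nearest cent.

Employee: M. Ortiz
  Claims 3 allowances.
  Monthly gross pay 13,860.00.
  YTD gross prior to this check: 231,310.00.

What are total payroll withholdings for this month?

State Income Tax: taxable = 13,860.00 − 3×160.00 = 13,380.00
  403.20 + 9.2% × (13,380.00 − 5,600.00) = 403.20 + 9.2% × 7,780.00 = 1,118.96
Health Levy: YTD 231,310.00 ≥ cap 209,160.00 → 0.00
Total: 1,118.96 + 0.00 = 1,118.96

1,118.96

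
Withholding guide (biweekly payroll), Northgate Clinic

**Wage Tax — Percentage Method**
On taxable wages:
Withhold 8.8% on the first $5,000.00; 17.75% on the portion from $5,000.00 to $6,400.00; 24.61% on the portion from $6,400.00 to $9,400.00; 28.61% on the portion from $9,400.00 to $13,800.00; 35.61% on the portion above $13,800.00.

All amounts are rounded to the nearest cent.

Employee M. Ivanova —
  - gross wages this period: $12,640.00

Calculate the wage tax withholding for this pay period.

$2,353.76

Wage Tax: taxable = $12,640.00
  $1,426.80 + 28.61% × ($12,640.00 − $9,400.00) = $1,426.80 + 28.61% × $3,240.00 = $2,353.76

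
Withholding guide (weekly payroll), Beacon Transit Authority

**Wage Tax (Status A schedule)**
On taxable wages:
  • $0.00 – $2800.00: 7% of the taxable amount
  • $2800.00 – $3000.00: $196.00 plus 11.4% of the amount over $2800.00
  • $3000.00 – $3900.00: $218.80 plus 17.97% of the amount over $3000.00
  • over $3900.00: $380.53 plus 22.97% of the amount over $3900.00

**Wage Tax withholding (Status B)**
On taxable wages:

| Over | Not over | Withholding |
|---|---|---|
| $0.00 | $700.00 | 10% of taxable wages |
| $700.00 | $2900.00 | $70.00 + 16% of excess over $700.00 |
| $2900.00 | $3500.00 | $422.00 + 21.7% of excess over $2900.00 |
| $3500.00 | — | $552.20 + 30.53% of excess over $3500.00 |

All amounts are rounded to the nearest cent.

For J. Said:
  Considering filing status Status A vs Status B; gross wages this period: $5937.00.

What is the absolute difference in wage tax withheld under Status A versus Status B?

$447.79

Wage Tax (Status A): taxable = $5937.00
  $380.53 + 22.97% × ($5937.00 − $3900.00) = $380.53 + 22.97% × $2037.00 = $848.43
Wage Tax (Status B): taxable = $5937.00
  $552.20 + 30.53% × ($5937.00 − $3500.00) = $552.20 + 30.53% × $2437.00 = $1296.22
Difference: |$848.43 − $1296.22| = $447.79 (higher under Status B)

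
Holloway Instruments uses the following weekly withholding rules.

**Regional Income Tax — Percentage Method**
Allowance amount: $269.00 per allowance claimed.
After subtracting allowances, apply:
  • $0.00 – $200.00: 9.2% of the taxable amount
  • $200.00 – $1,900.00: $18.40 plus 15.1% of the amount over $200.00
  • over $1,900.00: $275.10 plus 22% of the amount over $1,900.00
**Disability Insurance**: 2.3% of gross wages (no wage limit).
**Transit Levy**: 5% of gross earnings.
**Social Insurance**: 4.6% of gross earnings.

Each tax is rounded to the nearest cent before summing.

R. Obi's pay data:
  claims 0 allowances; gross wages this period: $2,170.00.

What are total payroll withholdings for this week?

$592.73

Regional Income Tax: taxable = $2,170.00
  $275.10 + 22% × ($2,170.00 − $1,900.00) = $275.10 + 22% × $270.00 = $334.50
Disability Insurance: 2.3% × $2,170.00 = $49.91
Transit Levy: 5% × $2,170.00 = $108.50
Social Insurance: 4.6% × $2,170.00 = $99.82
Total: $334.50 + $49.91 + $108.50 + $99.82 = $592.73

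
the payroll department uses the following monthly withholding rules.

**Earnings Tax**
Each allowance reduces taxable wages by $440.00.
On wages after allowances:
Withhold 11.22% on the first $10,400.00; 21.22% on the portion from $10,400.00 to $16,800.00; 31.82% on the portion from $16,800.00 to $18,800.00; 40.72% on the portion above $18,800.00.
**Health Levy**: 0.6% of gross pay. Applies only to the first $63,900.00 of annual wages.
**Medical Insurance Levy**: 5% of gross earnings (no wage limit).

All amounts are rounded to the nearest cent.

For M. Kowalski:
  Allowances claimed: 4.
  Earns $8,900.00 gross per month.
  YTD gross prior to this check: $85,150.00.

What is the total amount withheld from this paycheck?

Earnings Tax: taxable = $8,900.00 − 4×$440.00 = $7,140.00
  11.22% × $7,140.00 = $801.11
Health Levy: YTD $85,150.00 ≥ cap $63,900.00 → $0.00
Medical Insurance Levy: 5% × $8,900.00 = $445.00
Total: $801.11 + $0.00 + $445.00 = $1,246.11

$1,246.11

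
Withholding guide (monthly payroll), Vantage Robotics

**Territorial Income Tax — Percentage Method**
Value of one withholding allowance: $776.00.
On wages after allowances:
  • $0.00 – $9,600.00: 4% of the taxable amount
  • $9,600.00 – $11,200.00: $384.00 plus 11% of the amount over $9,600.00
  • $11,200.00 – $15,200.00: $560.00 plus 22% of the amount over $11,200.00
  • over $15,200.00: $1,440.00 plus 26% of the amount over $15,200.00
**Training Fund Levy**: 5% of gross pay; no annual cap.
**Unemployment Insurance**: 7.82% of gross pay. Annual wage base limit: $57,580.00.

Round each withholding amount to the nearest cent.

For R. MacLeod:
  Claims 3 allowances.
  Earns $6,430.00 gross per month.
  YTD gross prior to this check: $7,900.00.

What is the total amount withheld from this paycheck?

Territorial Income Tax: taxable = $6,430.00 − 3×$776.00 = $4,102.00
  4% × $4,102.00 = $164.08
Training Fund Levy: 5% × $6,430.00 = $321.50
Unemployment Insurance: 7.82% × $6,430.00 = $502.83
Total: $164.08 + $321.50 + $502.83 = $988.41

$988.41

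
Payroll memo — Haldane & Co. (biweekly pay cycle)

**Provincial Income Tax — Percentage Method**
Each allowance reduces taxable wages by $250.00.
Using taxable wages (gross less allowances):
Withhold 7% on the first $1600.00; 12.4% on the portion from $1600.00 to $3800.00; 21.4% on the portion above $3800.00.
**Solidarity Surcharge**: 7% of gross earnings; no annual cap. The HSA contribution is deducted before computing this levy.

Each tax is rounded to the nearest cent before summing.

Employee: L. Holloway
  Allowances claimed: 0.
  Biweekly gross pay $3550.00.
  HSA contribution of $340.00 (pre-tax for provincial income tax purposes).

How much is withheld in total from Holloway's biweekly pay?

Provincial Income Tax: taxable = $3550.00 − $340.00 = $3210.00
  $112.00 + 12.4% × ($3210.00 − $1600.00) = $112.00 + 12.4% × $1610.00 = $311.64
Solidarity Surcharge: 7% × $3210.00 = $224.70
Total: $311.64 + $224.70 = $536.34

$536.34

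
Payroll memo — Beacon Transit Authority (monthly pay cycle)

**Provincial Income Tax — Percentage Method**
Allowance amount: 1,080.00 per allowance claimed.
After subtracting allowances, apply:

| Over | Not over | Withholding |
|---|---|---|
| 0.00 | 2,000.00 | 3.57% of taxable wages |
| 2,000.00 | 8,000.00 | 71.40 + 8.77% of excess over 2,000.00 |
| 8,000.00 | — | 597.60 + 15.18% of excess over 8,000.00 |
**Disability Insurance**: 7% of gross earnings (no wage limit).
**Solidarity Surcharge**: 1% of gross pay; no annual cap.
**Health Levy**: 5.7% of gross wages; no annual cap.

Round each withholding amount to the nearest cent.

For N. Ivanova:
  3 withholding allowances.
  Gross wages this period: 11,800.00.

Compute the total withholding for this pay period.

2,299.21

Provincial Income Tax: taxable = 11,800.00 − 3×1,080.00 = 8,560.00
  597.60 + 15.18% × (8,560.00 − 8,000.00) = 597.60 + 15.18% × 560.00 = 682.61
Disability Insurance: 7% × 11,800.00 = 826.00
Solidarity Surcharge: 1% × 11,800.00 = 118.00
Health Levy: 5.7% × 11,800.00 = 672.60
Total: 682.61 + 826.00 + 118.00 + 672.60 = 2,299.21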